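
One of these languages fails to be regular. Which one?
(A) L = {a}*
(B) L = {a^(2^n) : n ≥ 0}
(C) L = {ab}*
(B) {a^(2^n) : n ≥ 0}

(B) L = {a^(2^n) : n ≥ 0} is NOT regular.

The pumping lemma can be used to prove this:
After pumping, length is no longer a power of 2

The other languages are regular because they can be recognized by finite automata.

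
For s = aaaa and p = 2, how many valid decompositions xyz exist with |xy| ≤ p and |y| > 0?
3

For s = 'aaaa' with pumping length p = 2:

Constraints: |xy| ≤ 2, |y| > 0

Valid decompositions (|xy| ≤ p, |y| ≥ 1):
  • x='', y='a', z='aaa'
  • x='a', y='a', z='aa'
  • x='', y='aa', z='aa'

Total count: 3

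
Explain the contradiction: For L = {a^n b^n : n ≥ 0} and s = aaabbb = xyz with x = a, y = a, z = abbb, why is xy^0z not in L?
xy⁰z = aabbb ∉ L

Pumping with i = 0 replaces y = a by y⁰ = ε:
- Original: s = xyz = aaabbb; aaabbb = a^3 b^3 has equal counts (3 = 3), so it is in L
- Pumped: xy⁰z = a · ε · abbb = aabbb
- aabbb has 2 a's and 3 b's; 2 ≠ 3, so it is not in L

The pumping lemma would require xy⁰z ∈ L, so this decomposition yields a contradiction.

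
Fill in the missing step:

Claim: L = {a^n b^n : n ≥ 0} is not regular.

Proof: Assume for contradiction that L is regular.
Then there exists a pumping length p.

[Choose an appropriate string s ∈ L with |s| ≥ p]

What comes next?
s = a^p b^p

This string is in L (has equal a's and b's) and has length 2p ≥ p.
Any decomposition xyz with |xy| ≤ p means y consists only of a's,
so pumping will unbalance the counts.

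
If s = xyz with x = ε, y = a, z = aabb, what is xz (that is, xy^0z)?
aabb

Given x = '', y = 'a', z = 'aabb' and i = 0:

xy^0z = x + y·y·...·y (0 times) + z
       = '' + 'a'^0 + 'aabb'
       = '' + '' + 'aabb'
       = 'aabb'

The pumped string is 'aabb' with length 4.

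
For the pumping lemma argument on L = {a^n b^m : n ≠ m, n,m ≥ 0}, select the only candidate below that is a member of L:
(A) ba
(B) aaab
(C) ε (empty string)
(B) aaab

The pumping lemma is applied to a string s that lies in L, so first check membership of each option:
- (A) ba has an a after a b, so it is not of the form a^n b^m and is not in L ✗
- (B) aaab = a^3 b^1 with 3 ≠ 1, so it is in L ✓
- (C) ε = a^0 b^0 has n = m = 0, so it is not in L ✗

Only (B) aaab is in L, so it is the only candidate that could play the role of s.
(In a complete proof one picks s in terms of the pumping length p so that |s| ≥ p is guaranteed; a fixed string like aaab illustrates the shape of such an s.)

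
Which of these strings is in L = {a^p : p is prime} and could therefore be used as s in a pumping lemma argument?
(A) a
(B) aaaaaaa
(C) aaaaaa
(B) aaaaaaa

The pumping lemma is applied to a string s that lies in L, so first check membership of each option:
- (A) a has length 1, which is not prime, so it is not in L ✗
- (B) aaaaaaa has length 7, which is prime, so it is in L ✓
- (C) aaaaaa has length 6 = 2 × 3, which is not prime, so it is not in L ✗

Only (B) aaaaaaa is in L, so it is the only candidate that could play the role of s.
(In a complete proof one picks s in terms of the pumping length p so that |s| ≥ p is guaranteed; a fixed string like aaaaaaa illustrates the shape of such an s.)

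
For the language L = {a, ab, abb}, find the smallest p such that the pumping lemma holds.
p = 4

For a finite language L, the pumping lemma holds vacuously if p > max|s| for s ∈ L.

The longest string in L = {a, ab, abb} has length 3.
If p = 4, then no string s ∈ L has |s| ≥ p, so the condition is vacuously true.

The minimum pumping length is p = 4.

Why no smaller p works: for any p ≤ 3, the longest string s ∈ L has |s| = 3 ≥ p, so it would
have to be pumpable; but pumping up (i = 2, 3, ...) produces ever longer strings, which cannot all lie in the
finite language L. So the pumping property fails for every p ≤ 3.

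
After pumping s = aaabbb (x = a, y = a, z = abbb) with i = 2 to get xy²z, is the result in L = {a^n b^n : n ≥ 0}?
No

xy²z = a · aa · abbb = aaaabbb.
aaaabbb has 4 a's and 3 b's; 4 ≠ 3, so it is not in L.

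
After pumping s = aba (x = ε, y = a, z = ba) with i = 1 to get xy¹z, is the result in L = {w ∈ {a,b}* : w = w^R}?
Yes

xy¹z = ε · a · ba = aba.
aba reversed is aba, the same string, so it is a palindrome and is in L.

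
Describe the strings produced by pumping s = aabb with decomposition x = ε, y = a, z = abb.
{xy^i z : i ≥ 0} = {a^(i+1) b^2 : i ≥ 0} = {abb, aabb, aaabb, ...}

With x = ε, y = a, z = abb: Starting with aabb and pumping the first 'a' (z = abb keeps the second 'a'), we get strings with i+1 a's followed by 2 b's for i = 0, 1, 2, ...; note bb is not produced because z always contributes one a.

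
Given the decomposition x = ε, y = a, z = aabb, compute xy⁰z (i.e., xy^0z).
aabb

Given x = '', y = 'a', z = 'aabb' and i = 0:

xy^0z = x + y·y·...·y (0 times) + z
       = '' + 'a'^0 + 'aabb'
       = '' + '' + 'aabb'
       = 'aabb'

The pumped string is 'aabb' with length 4.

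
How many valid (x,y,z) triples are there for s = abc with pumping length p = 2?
3

For s = 'abc' with pumping length p = 2:

Constraints: |xy| ≤ 2, |y| > 0

Valid decompositions (|xy| ≤ p, |y| ≥ 1):
  • x='', y='a', z='bc'
  • x='a', y='b', z='c'
  • x='', y='ab', z='c'

Total count: 3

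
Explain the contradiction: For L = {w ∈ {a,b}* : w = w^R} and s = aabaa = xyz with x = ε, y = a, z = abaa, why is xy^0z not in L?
xy⁰z = abaa ∉ L

Pumping with i = 0 replaces y = a by y⁰ = ε:
- Original: s = xyz = aabaa; aabaa reversed is aabaa, the same string, so it is a palindrome and is in L
- Pumped: xy⁰z = ε · ε · abaa = abaa
- abaa reversed is aaba ≠ abaa, so it is not a palindrome and is not in L

The pumping lemma would require xy⁰z ∈ L, so this decomposition yields a contradiction.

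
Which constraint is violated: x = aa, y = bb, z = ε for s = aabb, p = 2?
Violated: |xy| ≤ p

The decomposition x = aa, y = bb, z = ε for s = aabb with p = 2
violates the constraint: |xy| ≤ p

|xy| = |aabb| = 4 > 2 = p. The decomposition puts too many characters in xy.

Pumping lemma constraints:
1. xyz = s (decomposition is valid)
2. |xy| ≤ p
3. |y| > 0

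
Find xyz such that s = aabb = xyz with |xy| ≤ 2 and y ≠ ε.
x = '', y = 'aa', z = 'bb'

For s = aabb and p = 2, one valid decomposition is:
- x = '' (length 0)
- y = 'aa' (length 2)
- z = 'bb' (length 2)

Verification:
- xyz = '' + 'aa' + 'bb' = aabb ✓
- |xy| = 2 ≤ 2 ✓
- |y| = 2 > 0 ✓

All pumping lemma constraints are satisfied.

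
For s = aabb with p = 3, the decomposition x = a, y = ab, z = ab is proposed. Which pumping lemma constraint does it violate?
Violated: xyz = s

The decomposition x = a, y = ab, z = ab for s = aabb with p = 3
violates the constraint: xyz = s

xyz = 'a' + 'ab' + 'ab' = 'aabab' ≠ 'aabb' = s. The decomposition doesn't reconstruct s.

Pumping lemma constraints:
1. xyz = s (decomposition is valid)
2. |xy| ≤ p
3. |y| > 0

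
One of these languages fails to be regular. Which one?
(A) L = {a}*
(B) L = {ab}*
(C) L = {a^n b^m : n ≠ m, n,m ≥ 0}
(C) {a^n b^m : n ≠ m, n,m ≥ 0}

(C) L = {a^n b^m : n ≠ m, n,m ≥ 0} is NOT regular.

The pumping lemma can be used to prove this:
After pumping a's, we can make n = m

The other languages are regular because they can be recognized by finite automata.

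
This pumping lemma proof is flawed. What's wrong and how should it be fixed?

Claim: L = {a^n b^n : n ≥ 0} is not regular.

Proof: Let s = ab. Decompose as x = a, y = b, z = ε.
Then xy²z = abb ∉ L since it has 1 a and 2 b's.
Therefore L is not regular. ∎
Error: The string s = ab might be shorter than the pumping length p.

Correction: Choose s = a^p b^p to ensure |s| ≥ p. Also, the decomposition is wrong: with |xy| ≤ p, y cannot include b's when s starts with p a's.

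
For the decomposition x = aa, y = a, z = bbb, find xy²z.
aaaabbb

Given x = 'aa', y = 'a', z = 'bbb' and i = 2:

xy^2z = x + y·y·...·y (2 times) + z
       = 'aa' + 'a'^2 + 'bbb'
       = 'aa' + 'aa' + 'bbb'
       = 'aaaabbb'

The pumped string is 'aaaabbb' with length 7.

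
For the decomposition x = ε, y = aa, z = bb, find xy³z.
aaaaaabb

Given x = '', y = 'aa', z = 'bb' and i = 3:

xy^3z = x + y·y·...·y (3 times) + z
       = '' + 'aa'^3 + 'bb'
       = '' + 'aaaaaa' + 'bb'
       = 'aaaaaabb'

The pumped string is 'aaaaaabb' with length 8.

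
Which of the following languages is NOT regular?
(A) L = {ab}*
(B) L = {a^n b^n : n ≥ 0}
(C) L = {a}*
(B) {a^n b^n : n ≥ 0}

(B) L = {a^n b^n : n ≥ 0} is NOT regular.

The pumping lemma can be used to prove this:
After pumping, the number of a's and b's become unequal

The other languages are regular because they can be recognized by finite automata.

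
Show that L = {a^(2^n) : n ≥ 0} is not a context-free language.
Assume for contradiction that L is context-free, and let p ≥ 1 be the pumping length given by the pumping lemma for CFLs.
Choose s = a^(2^p). Then s ∈ L and |s| = 2^p ≥ p.
By the CFL pumping lemma, s = uvxyz for some u, v, x, y, z with |vxy| ≤ p, |vy| ≥ 1, and uv^i xy^i z ∈ L for every i ≥ 0.
All symbols are a's, so only lengths matter: let k = |vy|, with 1 ≤ k ≤ |vxy| ≤ p < 2^p.

Take i = 2: |uv²xy²z| = 2^p + k, and 2^p < 2^p + k < 2^p + 2^p = 2^(p+1).
So the length lies strictly between consecutive powers of two and is not a power of 2; uv²xy²z ∉ L.

This contradicts the CFL pumping lemma, which requires uv^i xy^i z ∈ L for all i ≥ 0.
Hence L = {a^(2^n) : n ≥ 0} is not context-free. ∎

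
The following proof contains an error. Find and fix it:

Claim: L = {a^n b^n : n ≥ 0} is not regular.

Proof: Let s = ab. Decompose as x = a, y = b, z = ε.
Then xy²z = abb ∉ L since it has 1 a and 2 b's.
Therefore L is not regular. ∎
Error: The string s = ab might be shorter than the pumping length p.

Correction: Choose s = a^p b^p to ensure |s| ≥ p. Also, the decomposition is wrong: with |xy| ≤ p, y cannot include b's when s starts with p a's.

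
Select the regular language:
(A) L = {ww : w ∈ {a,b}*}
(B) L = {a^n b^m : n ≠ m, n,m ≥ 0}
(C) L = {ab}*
(C) {ab}*

(C) L = {ab}* is regular.

This can be recognized by a finite automaton (DFA/NFA).
Regular expressions like {ab}* define regular languages.

The other choices are not regular:
- {ww : w ∈ {a,b}*}: After pumping, the two halves no longer match
- {a^n b^m : n ≠ m, n,m ≥ 0}: After pumping a's, we can make n = m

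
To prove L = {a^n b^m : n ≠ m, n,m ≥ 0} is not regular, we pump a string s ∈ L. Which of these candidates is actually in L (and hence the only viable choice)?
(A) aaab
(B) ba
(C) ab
(A) aaab

The pumping lemma is applied to a string s that lies in L, so first check membership of each option:
- (A) aaab = a^3 b^1 with 3 ≠ 1, so it is in L ✓
- (B) ba has an a after a b, so it is not of the form a^n b^m and is not in L ✗
- (C) ab = a^1 b^1 has n = m = 1, so it is not in L ✗

Only (A) aaab is in L, so it is the only candidate that could play the role of s.
(In a complete proof one picks s in terms of the pumping length p so that |s| ≥ p is guaranteed; a fixed string like aaab illustrates the shape of such an s.)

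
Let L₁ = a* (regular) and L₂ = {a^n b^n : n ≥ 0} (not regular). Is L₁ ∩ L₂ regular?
Yes — L₁ ∩ L₂ is regular.

A string of a* contains no b's, and the only string of {a^n b^n} with no b's is ε (n = 0). So L₁ ∩ L₂ = {ε}, a finite language, which is regular.

Note that the bare facts "L₁ regular, L₂ non-regular" do not settle the question by themselves: the closure of regular languages under ∪, ∩, complement and difference applies only when BOTH operands are regular. With a non-regular operand the result can come out regular or non-regular depending on the specific languages, so one has to work out L₁ ∩ L₂ for this particular pair, as above.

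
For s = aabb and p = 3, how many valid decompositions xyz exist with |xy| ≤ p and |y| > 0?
6

For s = 'aabb' with pumping length p = 3:

Constraints: |xy| ≤ 3, |y| > 0

Valid decompositions (|xy| ≤ p, |y| ≥ 1):
  • x='', y='a', z='abb'
  • x='a', y='a', z='bb'
  • x='', y='aa', z='bb'
  • x='aa', y='b', z='b'
  • x='a', y='ab', z='b'
  • x='', y='aab', z='b'

Total count: 6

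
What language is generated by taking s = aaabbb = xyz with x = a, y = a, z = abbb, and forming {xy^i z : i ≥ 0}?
{xy^i z : i ≥ 0} = {a^(2+i) b^3 : i ≥ 0} = {aabbb, aaabbb, aaaabbb, ...}

With x = a, y = a, z = abbb: Starting with aaabbb and pumping the second 'a', we get strings with 2+i a's followed by 3 b's for i = 0, 1, 2, ...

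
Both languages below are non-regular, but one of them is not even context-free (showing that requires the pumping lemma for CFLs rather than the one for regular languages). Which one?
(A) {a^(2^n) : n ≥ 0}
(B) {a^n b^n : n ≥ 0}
(A) {a^(2^n) : n ≥ 0}

(A) {a^(2^n) : n ≥ 0} requires the CFL pumping lemma.

- {a^n b^n : n ≥ 0} is context-free (but not regular)
  • Can be shown non-regular with the regular pumping lemma
  • After pumping, the number of a's and b's become unequal

- {a^(2^n) : n ≥ 0} is NOT context-free
  • Requires the CFL pumping lemma to prove
  • Gaps between powers of 2 grow exponentially

The CFL pumping lemma is "stronger" in that it can prove non-membership
in the larger class of context-free languages.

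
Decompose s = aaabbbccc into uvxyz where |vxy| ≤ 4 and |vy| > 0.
u='aa', v='a', x='bb', y='b', z='ccc'

For s = aaabbbccc with pumping length p = 4:

One valid decomposition:
- u = 'aa'
- v = 'a'
- x = 'bb'
- y = 'b'
- z = 'ccc'

Verification:
- uvxyz = 'aa' + 'a' + 'bb' + 'b' + 'ccc' = aaabbbccc ✓
- |vxy| = |'abbb'| = 4 ≤ 4 ✓
- |vy| = |'ab'| = 2 > 0 ✓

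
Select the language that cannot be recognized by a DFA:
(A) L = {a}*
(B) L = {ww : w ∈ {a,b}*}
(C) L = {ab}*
(B) {ww : w ∈ {a,b}*}

(B) L = {ww : w ∈ {a,b}*} is NOT regular.

The pumping lemma can be used to prove this:
After pumping, the two halves no longer match

The other languages are regular because they can be recognized by finite automata.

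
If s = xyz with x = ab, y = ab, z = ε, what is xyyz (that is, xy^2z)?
ababab

Given x = 'ab', y = 'ab', z = '' and i = 2:

xy^2z = x + y·y·...·y (2 times) + z
       = 'ab' + 'ab'^2 + ''
       = 'ab' + 'abab' + ''
       = 'ababab'

The pumped string is 'ababab' with length 6.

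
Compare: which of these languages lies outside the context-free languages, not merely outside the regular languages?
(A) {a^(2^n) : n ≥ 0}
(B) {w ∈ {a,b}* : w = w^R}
(A) {a^(2^n) : n ≥ 0}

(A) {a^(2^n) : n ≥ 0} requires the CFL pumping lemma.

- {w ∈ {a,b}* : w = w^R} is context-free (but not regular)
  • Can be shown non-regular with the regular pumping lemma
  • After pumping, the string is no longer symmetric

- {a^(2^n) : n ≥ 0} is NOT context-free
  • Requires the CFL pumping lemma to prove
  • Gaps between powers of 2 grow exponentially

The CFL pumping lemma is "stronger" in that it can prove non-membership
in the larger class of context-free languages.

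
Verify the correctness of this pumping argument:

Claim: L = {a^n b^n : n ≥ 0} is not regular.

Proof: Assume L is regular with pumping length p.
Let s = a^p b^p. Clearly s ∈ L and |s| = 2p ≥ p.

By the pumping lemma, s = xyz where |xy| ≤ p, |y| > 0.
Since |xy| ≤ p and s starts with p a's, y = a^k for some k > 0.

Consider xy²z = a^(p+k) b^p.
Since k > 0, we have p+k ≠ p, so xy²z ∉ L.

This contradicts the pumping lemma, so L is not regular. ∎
The proof is correct.

This proof is valid because:
1. The string s = a^p b^p is correctly in L
2. The decomposition analysis is correct: y must consist only of a's
3. The contradiction is valid: pumping increases a's but not b's
4. The conclusion follows logically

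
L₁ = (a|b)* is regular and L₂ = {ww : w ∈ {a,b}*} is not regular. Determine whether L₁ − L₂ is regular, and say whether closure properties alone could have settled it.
No — L₁ − L₂ is not regular.

L₁ − L₂ is the complement of {ww} within {a,b}*. If it were regular, its complement {ww} would be regular as well (regular languages are closed under complement) — contradiction. So L₁ − L₂ is not regular.

Note that the bare facts "L₁ regular, L₂ non-regular" do not settle the question by themselves: the closure of regular languages under ∪, ∩, complement and difference applies only when BOTH operands are regular. With a non-regular operand the result can come out regular or non-regular depending on the specific languages, so one has to work out L₁ − L₂ for this particular pair, as above.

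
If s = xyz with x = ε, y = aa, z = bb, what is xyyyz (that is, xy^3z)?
aaaaaabb

Given x = '', y = 'aa', z = 'bb' and i = 3:

xy^3z = x + y·y·...·y (3 times) + z
       = '' + 'aa'^3 + 'bb'
       = '' + 'aaaaaa' + 'bb'
       = 'aaaaaabb'

The pumped string is 'aaaaaabb' with length 8.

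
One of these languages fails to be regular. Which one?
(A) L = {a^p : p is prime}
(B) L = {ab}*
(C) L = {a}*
(A) {a^p : p is prime}

(A) L = {a^p : p is prime} is NOT regular.

The pumping lemma can be used to prove this:
After pumping, the length becomes composite

The other languages are regular because they can be recognized by finite automata.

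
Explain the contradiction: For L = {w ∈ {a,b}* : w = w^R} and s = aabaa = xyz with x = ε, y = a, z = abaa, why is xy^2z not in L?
xy²z = aaabaa ∉ L

Pumping with i = 2 replaces y = a by y² = aa:
- Original: s = xyz = aabaa; aabaa reversed is aabaa, the same string, so it is a palindrome and is in L
- Pumped: xy²z = ε · aa · abaa = aaabaa
- aaabaa reversed is aabaaa ≠ aaabaa, so it is not a palindrome and is not in L

The pumping lemma would require xy²z ∈ L, so this decomposition yields a contradiction.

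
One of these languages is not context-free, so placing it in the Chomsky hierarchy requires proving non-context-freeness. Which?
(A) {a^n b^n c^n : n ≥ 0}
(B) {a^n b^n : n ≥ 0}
(A) {a^n b^n c^n : n ≥ 0}

(A) {a^n b^n c^n : n ≥ 0} requires the CFL pumping lemma.

- {a^n b^n : n ≥ 0} is context-free (but not regular)
  • Can be shown non-regular with the regular pumping lemma
  • After pumping, the number of a's and b's become unequal

- {a^n b^n c^n : n ≥ 0} is NOT context-free
  • Requires the CFL pumping lemma to prove
  • Cannot maintain three equal counts simultaneously

The CFL pumping lemma is "stronger" in that it can prove non-membership
in the larger class of context-free languages.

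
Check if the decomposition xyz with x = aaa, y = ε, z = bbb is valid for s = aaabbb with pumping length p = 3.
Violated: |y| > 0

The decomposition x = aaa, y = ε, z = bbb for s = aaabbb with p = 3
violates the constraint: |y| > 0

|y| = 0, but the pumping lemma requires |y| > 0 (y must be non-empty).

Pumping lemma constraints:
1. xyz = s (decomposition is valid)
2. |xy| ≤ p
3. |y| > 0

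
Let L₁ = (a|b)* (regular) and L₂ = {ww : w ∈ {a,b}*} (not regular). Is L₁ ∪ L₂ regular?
Yes — L₁ ∪ L₂ is regular.

{ww} ⊆ (a|b)*, so L₁ ∪ L₂ = (a|b)*, which is regular.

Note that the bare facts "L₁ regular, L₂ non-regular" do not settle the question by themselves: the closure of regular languages under ∪, ∩, complement and difference applies only when BOTH operands are regular. With a non-regular operand the result can come out regular or non-regular depending on the specific languages, so one has to work out L₁ ∪ L₂ for this particular pair, as above.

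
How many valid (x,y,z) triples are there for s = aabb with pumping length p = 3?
6

For s = 'aabb' with pumping length p = 3:

Constraints: |xy| ≤ 3, |y| > 0

Valid decompositions (|xy| ≤ p, |y| ≥ 1):
  • x='', y='a', z='abb'
  • x='a', y='a', z='bb'
  • x='', y='aa', z='bb'
  • x='aa', y='b', z='b'
  • x='a', y='ab', z='b'
  • x='', y='aab', z='b'

Total count: 6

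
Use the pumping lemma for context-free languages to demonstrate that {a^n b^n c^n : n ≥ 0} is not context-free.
Assume for contradiction that L is context-free, and let p ≥ 1 be the pumping length given by the pumping lemma for CFLs.
Choose s = a^p b^p c^p. Then s ∈ L and |s| = 3p ≥ p.
By the CFL pumping lemma, s = uvxyz for some u, v, x, y, z with |vxy| ≤ p, |vy| ≥ 1, and uv^i xy^i z ∈ L for every i ≥ 0.

Because |vxy| ≤ p, the window vxy cannot contain both an a and a c: any substring of s containing both must include the entire block b^p plus at least one a and one c, so it has length ≥ p + 2 > p.
Hence at least one of the letters a, c does not occur in vy at all.

Take i = 0: the string uxz is obtained from s by deleting |vy| ≥ 1 symbols, so |uxz| = 3p − |vy| < 3p.
But the letter (a or c) that does not occur in vy still occurs exactly p times in uxz. Every string of L with exactly p copies of some letter is a^p b^p c^p, of length 3p. Since |uxz| < 3p, uxz ∉ L.

This contradicts the CFL pumping lemma, which requires uv^i xy^i z ∈ L for all i ≥ 0.
Hence L = {a^n b^n c^n : n ≥ 0} is not context-free. ∎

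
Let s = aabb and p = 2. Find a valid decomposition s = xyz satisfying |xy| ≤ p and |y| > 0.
x = 'a', y = 'a', z = 'bb'

For s = aabb and p = 2, one valid decomposition is:
- x = 'a' (length 1)
- y = 'a' (length 1)
- z = 'bb' (length 2)

Verification:
- xyz = 'a' + 'a' + 'bb' = aabb ✓
- |xy| = 2 ≤ 2 ✓
- |y| = 1 > 0 ✓

All pumping lemma constraints are satisfied.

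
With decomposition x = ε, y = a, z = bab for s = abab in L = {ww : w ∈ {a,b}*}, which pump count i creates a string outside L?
i = 2

xy²z = ε · aa · bab = aabab; aabab has odd length 5, so it cannot be written as ww and is not in L.
(Other choices also work, e.g. i = 0, 3; only i = 1 is guaranteed to stay in L since xy¹z = s.)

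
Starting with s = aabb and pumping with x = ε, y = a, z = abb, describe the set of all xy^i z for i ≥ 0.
{xy^i z : i ≥ 0} = {a^(i+1) b^2 : i ≥ 0} = {abb, aabb, aaabb, ...}

With x = ε, y = a, z = abb: Starting with aabb and pumping the first 'a' (z = abb keeps the second 'a'), we get strings with i+1 a's followed by 2 b's for i = 0, 1, 2, ...; note bb is not produced because z always contributes one a.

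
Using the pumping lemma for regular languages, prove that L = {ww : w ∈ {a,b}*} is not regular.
Assume for contradiction that L is regular, and let p ≥ 1 be the pumping length given by the pumping lemma.
Choose s = a^p b a^p b. Then s ∈ L (take w = a^p b) and |s| = 2p + 2 ≥ p.
By the pumping lemma, s = xyz for some x, y, z with |xy| ≤ p, |y| ≥ 1, and xy^i z ∈ L for every i ≥ 0.
Since |xy| ≤ p and the first p symbols of s are all a's, y = a^k for some k with 1 ≤ k ≤ p.

Take i = 2: t = xy²z = a^(p + k) b a^p b.
Suppose t = uu for some string u. The string t contains exactly two b's and ends in b, so u contains exactly one b and ends in b; hence u = a^j b for some j, and uu = a^j b a^j b. Comparing with t = a^(p + k) b a^p b forces j = p + k (first block) and j = p (second block), which is impossible since k ≥ 1. So t ∉ L.

This contradicts the pumping lemma, which requires xy^i z ∈ L for all i ≥ 0.
Hence L = {ww : w ∈ {a,b}*} is not regular. ∎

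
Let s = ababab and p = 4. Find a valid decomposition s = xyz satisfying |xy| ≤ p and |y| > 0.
x = '', y = 'a', z = 'babab'

For s = ababab and p = 4, one valid decomposition is:
- x = '' (length 0)
- y = 'a' (length 1)
- z = 'babab' (length 5)

Verification:
- xyz = '' + 'a' + 'babab' = ababab ✓
- |xy| = 1 ≤ 4 ✓
- |y| = 1 > 0 ✓

All pumping lemma constraints are satisfied.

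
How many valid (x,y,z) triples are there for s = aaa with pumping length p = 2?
3

For s = 'aaa' with pumping length p = 2:

Constraints: |xy| ≤ 2, |y| > 0

Valid decompositions (|xy| ≤ p, |y| ≥ 1):
  • x='', y='a', z='aa'
  • x='a', y='a', z='a'
  • x='', y='aa', z='a'

Total count: 3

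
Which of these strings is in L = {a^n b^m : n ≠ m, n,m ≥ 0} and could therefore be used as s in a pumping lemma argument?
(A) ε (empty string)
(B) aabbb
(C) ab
(B) aabbb

The pumping lemma is applied to a string s that lies in L, so first check membership of each option:
- (A) ε = a^0 b^0 has n = m = 0, so it is not in L ✗
- (B) aabbb = a^2 b^3 with 2 ≠ 3, so it is in L ✓
- (C) ab = a^1 b^1 has n = m = 1, so it is not in L ✗

Only (B) aabbb is in L, so it is the only candidate that could play the role of s.
(In a complete proof one picks s in terms of the pumping length p so that |s| ≥ p is guaranteed; a fixed string like aabbb illustrates the shape of such an s.)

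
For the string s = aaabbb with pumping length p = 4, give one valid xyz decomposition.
x = 'a', y = 'aa', z = 'bbb'

For s = aaabbb and p = 4, one valid decomposition is:
- x = 'a' (length 1)
- y = 'aa' (length 2)
- z = 'bbb' (length 3)

Verification:
- xyz = 'a' + 'aa' + 'bbb' = aaabbb ✓
- |xy| = 3 ≤ 4 ✓
- |y| = 2 > 0 ✓

All pumping lemma constraints are satisfied.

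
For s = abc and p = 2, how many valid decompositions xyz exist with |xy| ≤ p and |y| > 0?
3

For s = 'abc' with pumping length p = 2:

Constraints: |xy| ≤ 2, |y| > 0

Valid decompositions (|xy| ≤ p, |y| ≥ 1):
  • x='', y='a', z='bc'
  • x='a', y='b', z='c'
  • x='', y='ab', z='c'

Total count: 3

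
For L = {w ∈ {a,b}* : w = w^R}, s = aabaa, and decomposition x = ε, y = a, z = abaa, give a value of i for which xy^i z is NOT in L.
i = 0

xy⁰z = ε · ε · abaa = abaa; abaa reversed is aaba ≠ abaa, so it is not a palindrome and is not in L.
(Other choices also work, e.g. i = 2, 3; only i = 1 is guaranteed to stay in L since xy¹z = s.)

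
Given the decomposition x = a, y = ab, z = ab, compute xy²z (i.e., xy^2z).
aababab

Given x = 'a', y = 'ab', z = 'ab' and i = 2:

xy^2z = x + y·y·...·y (2 times) + z
       = 'a' + 'ab'^2 + 'ab'
       = 'a' + 'abab' + 'ab'
       = 'aababab'

The pumped string is 'aababab' with length 7.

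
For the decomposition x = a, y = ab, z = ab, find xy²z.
aababab

Given x = 'a', y = 'ab', z = 'ab' and i = 2:

xy^2z = x + y·y·...·y (2 times) + z
       = 'a' + 'ab'^2 + 'ab'
       = 'a' + 'abab' + 'ab'
       = 'aababab'

The pumped string is 'aababab' with length 7.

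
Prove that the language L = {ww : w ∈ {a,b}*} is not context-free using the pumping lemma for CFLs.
Assume for contradiction that L is context-free, and let p ≥ 1 be the pumping length given by the pumping lemma for CFLs.
Choose s = a^p b^p a^p b^p. Then s ∈ L (take w = a^p b^p) and |s| = 4p ≥ p.
By the CFL pumping lemma, s = uvxyz for some u, v, x, y, z with |vxy| ≤ p, |vy| ≥ 1, and uv^i xy^i z ∈ L for every i ≥ 0.

Write s as four blocks A₁ B₁ A₂ B₂ with A₁ = A₂ = a^p and B₁ = B₂ = b^p. Since |vxy| ≤ p, the window vxy lies inside at most two adjacent blocks. Take i = 0 and let t = uxz, so |t| = 4p − |vy| with 1 ≤ |vy| ≤ p. If |t| is odd, t ∉ L immediately, so assume |vy| is even (hence |vy| ≥ 2) and |t|/2 = 2p − |vy|/2, which satisfies p ≤ |t|/2 ≤ 2p − 1.

Case 1 (vxy inside A₁B₁): t = a^(p−j) b^(p−l) a^p b^p with j + l = |vy|. The second half of t has length < 2p, so it is a suffix of the trailing a^p b^p and ends in b; the first half is a^(p−j) b^(p−l) a^((j+l)/2), which ends in a because (j+l)/2 ≥ 1. The halves differ, so t ∉ L.

Case 2 (vxy inside B₁A₂, straddling the middle): t = a^p b^(p−j) a^(p−l) b^p with j + l = |vy|. If t = ww, then w is a prefix of t of length ≥ p, so w begins with a^p; and w is a suffix of t of length ≥ p, so w ends with b^p. That forces |w| ≥ 2p, contradicting |w| = |t|/2 ≤ 2p − 1. So t ∉ L.

Case 3 (vxy inside A₂B₂): t = a^p b^p a^(p−j) b^(p−l) with j + l = |vy|. The first half of t is a prefix of a^p b^p, so it begins with a; the second half is b^((j+l)/2) a^(p−j) b^(p−l), which begins with b. The halves differ, so t ∉ L.

In every case uv⁰xy⁰z = uxz ∉ L.

This contradicts the CFL pumping lemma, which requires uv^i xy^i z ∈ L for all i ≥ 0.
Hence L = {ww : w ∈ {a,b}*} is not context-free. ∎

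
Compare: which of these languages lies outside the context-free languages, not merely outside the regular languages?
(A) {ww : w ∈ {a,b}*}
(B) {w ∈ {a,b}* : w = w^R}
(A) {ww : w ∈ {a,b}*}

(A) {ww : w ∈ {a,b}*} requires the CFL pumping lemma.

- {w ∈ {a,b}* : w = w^R} is context-free (but not regular)
  • Can be shown non-regular with the regular pumping lemma
  • After pumping, the string is no longer symmetric

- {ww : w ∈ {a,b}*} is NOT context-free
  • Requires the CFL pumping lemma to prove
  • Cannot verify equality of two arbitrary substrings

The CFL pumping lemma is "stronger" in that it can prove non-membership
in the larger class of context-free languages.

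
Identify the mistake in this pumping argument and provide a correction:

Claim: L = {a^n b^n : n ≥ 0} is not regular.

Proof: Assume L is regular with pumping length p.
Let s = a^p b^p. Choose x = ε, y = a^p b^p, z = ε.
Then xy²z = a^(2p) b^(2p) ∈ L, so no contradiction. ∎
Error: The decomposition violates |xy| ≤ p. With y = a^p b^p, |xy| = |y| = 2p > p. (The proof also miscomputes xy²z, which would be a^p b^p a^p b^p rather than a^(2p) b^(2p), and it wrongly treats one harmless decomposition as settling the matter — the prover does not get to choose the decomposition.)

Correction: The pumping lemma requires |xy| ≤ p, and the argument must handle every decomposition satisfying |xy| ≤ p, |y| ≥ 1. Since s starts with p a's, any such y consists only of a's, say y = a^k with k ≥ 1. Then xy²z = a^(p+k) b^p has unequal numbers of a's and b's, so xy²z ∉ L — the required contradiction.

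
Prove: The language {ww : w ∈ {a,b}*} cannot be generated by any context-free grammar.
Assume for contradiction that L is context-free, and let p ≥ 1 be the pumping length given by the pumping lemma for CFLs.
Choose s = a^p b^p a^p b^p. Then s ∈ L (take w = a^p b^p) and |s| = 4p ≥ p.
By the CFL pumping lemma, s = uvxyz for some u, v, x, y, z with |vxy| ≤ p, |vy| ≥ 1, and uv^i xy^i z ∈ L for every i ≥ 0.

Write s as four blocks A₁ B₁ A₂ B₂ with A₁ = A₂ = a^p and B₁ = B₂ = b^p. Since |vxy| ≤ p, the window vxy lies inside at most two adjacent blocks. Take i = 0 and let t = uxz, so |t| = 4p − |vy| with 1 ≤ |vy| ≤ p. If |t| is odd, t ∉ L immediately, so assume |vy| is even (hence |vy| ≥ 2) and |t|/2 = 2p − |vy|/2, which satisfies p ≤ |t|/2 ≤ 2p − 1.

Case 1 (vxy inside A₁B₁): t = a^(p−j) b^(p−l) a^p b^p with j + l = |vy|. The second half of t has length < 2p, so it is a suffix of the trailing a^p b^p and ends in b; the first half is a^(p−j) b^(p−l) a^((j+l)/2), which ends in a because (j+l)/2 ≥ 1. The halves differ, so t ∉ L.

Case 2 (vxy inside B₁A₂, straddling the middle): t = a^p b^(p−j) a^(p−l) b^p with j + l = |vy|. If t = ww, then w is a prefix of t of length ≥ p, so w begins with a^p; and w is a suffix of t of length ≥ p, so w ends with b^p. That forces |w| ≥ 2p, contradicting |w| = |t|/2 ≤ 2p − 1. So t ∉ L.

Case 3 (vxy inside A₂B₂): t = a^p b^p a^(p−j) b^(p−l) with j + l = |vy|. The first half of t is a prefix of a^p b^p, so it begins with a; the second half is b^((j+l)/2) a^(p−j) b^(p−l), which begins with b. The halves differ, so t ∉ L.

In every case uv⁰xy⁰z = uxz ∉ L.

This contradicts the CFL pumping lemma, which requires uv^i xy^i z ∈ L for all i ≥ 0.
Hence L = {ww : w ∈ {a,b}*} is not context-free. ∎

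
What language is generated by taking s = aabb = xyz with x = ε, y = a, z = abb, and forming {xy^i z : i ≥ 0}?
{xy^i z : i ≥ 0} = {a^(i+1) b^2 : i ≥ 0} = {abb, aabb, aaabb, ...}

With x = ε, y = a, z = abb: Starting with aabb and pumping the first 'a' (z = abb keeps the second 'a'), we get strings with i+1 a's followed by 2 b's for i = 0, 1, 2, ...; note bb is not produced because z always contributes one a.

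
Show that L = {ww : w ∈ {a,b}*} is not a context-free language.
Assume for contradiction that L is context-free, and let p ≥ 1 be the pumping length given by the pumping lemma for CFLs.
Choose s = a^p b^p a^p b^p. Then s ∈ L (take w = a^p b^p) and |s| = 4p ≥ p.
By the CFL pumping lemma, s = uvxyz for some u, v, x, y, z with |vxy| ≤ p, |vy| ≥ 1, and uv^i xy^i z ∈ L for every i ≥ 0.

Write s as four blocks A₁ B₁ A₂ B₂ with A₁ = A₂ = a^p and B₁ = B₂ = b^p. Since |vxy| ≤ p, the window vxy lies inside at most two adjacent blocks. Take i = 0 and let t = uxz, so |t| = 4p − |vy| with 1 ≤ |vy| ≤ p. If |t| is odd, t ∉ L immediately, so assume |vy| is even (hence |vy| ≥ 2) and |t|/2 = 2p − |vy|/2, which satisfies p ≤ |t|/2 ≤ 2p − 1.

Case 1 (vxy inside A₁B₁): t = a^(p−j) b^(p−l) a^p b^p with j + l = |vy|. The second half of t has length < 2p, so it is a suffix of the trailing a^p b^p and ends in b; the first half is a^(p−j) b^(p−l) a^((j+l)/2), which ends in a because (j+l)/2 ≥ 1. The halves differ, so t ∉ L.

Case 2 (vxy inside B₁A₂, straddling the middle): t = a^p b^(p−j) a^(p−l) b^p with j + l = |vy|. If t = ww, then w is a prefix of t of length ≥ p, so w begins with a^p; and w is a suffix of t of length ≥ p, so w ends with b^p. That forces |w| ≥ 2p, contradicting |w| = |t|/2 ≤ 2p − 1. So t ∉ L.

Case 3 (vxy inside A₂B₂): t = a^p b^p a^(p−j) b^(p−l) with j + l = |vy|. The first half of t is a prefix of a^p b^p, so it begins with a; the second half is b^((j+l)/2) a^(p−j) b^(p−l), which begins with b. The halves differ, so t ∉ L.

In every case uv⁰xy⁰z = uxz ∉ L.

This contradicts the CFL pumping lemma, which requires uv^i xy^i z ∈ L for all i ≥ 0.
Hence L = {ww : w ∈ {a,b}*} is not context-free. ∎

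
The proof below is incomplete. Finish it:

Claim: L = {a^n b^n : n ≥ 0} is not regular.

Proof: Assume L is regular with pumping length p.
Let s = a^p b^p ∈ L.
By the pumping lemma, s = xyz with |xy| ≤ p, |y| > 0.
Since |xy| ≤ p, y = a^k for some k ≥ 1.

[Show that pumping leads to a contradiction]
Consider xy²z = a^(p+k) b^p.

Since k ≥ 1, we have p + k > p.
So xy²z has more a's than b's: (p+k) a's vs p b's.
This means xy²z ∉ L because a^n b^n requires equal counts.

This contradicts the pumping lemma which states xy²z ∈ L.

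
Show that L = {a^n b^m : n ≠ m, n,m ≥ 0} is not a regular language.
Assume for contradiction that L is regular, and let p ≥ 1 be the pumping length given by the pumping lemma.
Choose s = a^p b^(p + p!). Then s ∈ L because p ≠ p + p! (as p! ≥ 1), and |s| ≥ p.
By the pumping lemma, s = xyz for some x, y, z with |xy| ≤ p, |y| ≥ 1, and xy^i z ∈ L for every i ≥ 0.
Since |xy| ≤ p and the first p symbols of s are all a's, y = a^k for some k with 1 ≤ k ≤ p.
For every i ≥ 0, xy^i z = a^(p + (i − 1)k) b^(p + p!).

Because 1 ≤ k ≤ p, k divides p!. Let t = p!/k (a positive integer) and take i = t + 1.
Then the number of a's is p + tk = p + p!, which equals the number of b's.
So xy^(t+1) z = a^(p + p!) b^(p + p!) has equally many a's and b's and is NOT in L.

This contradicts the pumping lemma, which requires xy^i z ∈ L for all i ≥ 0.
Hence L = {a^n b^m : n ≠ m, n,m ≥ 0} is not regular. ∎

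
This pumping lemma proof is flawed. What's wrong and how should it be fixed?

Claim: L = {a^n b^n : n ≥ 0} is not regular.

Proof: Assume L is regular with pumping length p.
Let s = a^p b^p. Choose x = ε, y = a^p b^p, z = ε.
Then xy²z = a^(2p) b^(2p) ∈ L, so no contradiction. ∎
Error: The decomposition violates |xy| ≤ p. With y = a^p b^p, |xy| = |y| = 2p > p. (The proof also miscomputes xy²z, which would be a^p b^p a^p b^p rather than a^(2p) b^(2p), and it wrongly treats one harmless decomposition as settling the matter — the prover does not get to choose the decomposition.)

Correction: The pumping lemma requires |xy| ≤ p, and the argument must handle every decomposition satisfying |xy| ≤ p, |y| ≥ 1. Since s starts with p a's, any such y consists only of a's, say y = a^k with k ≥ 1. Then xy²z = a^(p+k) b^p has unequal numbers of a's and b's, so xy²z ∉ L — the required contradiction.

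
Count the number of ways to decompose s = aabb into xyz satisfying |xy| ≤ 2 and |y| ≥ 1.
3

For s = 'aabb' with pumping length p = 2:

Constraints: |xy| ≤ 2, |y| > 0

Valid decompositions (|xy| ≤ p, |y| ≥ 1):
  • x='', y='a', z='abb'
  • x='a', y='a', z='bb'
  • x='', y='aa', z='bb'

Total count: 3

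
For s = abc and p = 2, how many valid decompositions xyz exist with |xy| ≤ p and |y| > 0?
3

For s = 'abc' with pumping length p = 2:

Constraints: |xy| ≤ 2, |y| > 0

Valid decompositions (|xy| ≤ p, |y| ≥ 1):
  • x='', y='a', z='bc'
  • x='a', y='b', z='c'
  • x='', y='ab', z='c'

Total count: 3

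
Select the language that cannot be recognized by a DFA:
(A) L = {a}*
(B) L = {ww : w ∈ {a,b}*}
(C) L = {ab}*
(B) {ww : w ∈ {a,b}*}

(B) L = {ww : w ∈ {a,b}*} is NOT regular.

The pumping lemma can be used to prove this:
After pumping, the two halves no longer match

The other languages are regular because they can be recognized by finite automata.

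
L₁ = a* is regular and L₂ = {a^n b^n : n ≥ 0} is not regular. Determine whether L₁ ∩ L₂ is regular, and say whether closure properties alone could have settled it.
Yes — L₁ ∩ L₂ is regular.

A string of a* contains no b's, and the only string of {a^n b^n} with no b's is ε (n = 0). So L₁ ∩ L₂ = {ε}, a finite language, which is regular.

Note that the bare facts "L₁ regular, L₂ non-regular" do not settle the question by themselves: the closure of regular languages under ∪, ∩, complement and difference applies only when BOTH operands are regular. With a non-regular operand the result can come out regular or non-regular depending on the specific languages, so one has to work out L₁ ∩ L₂ for this particular pair, as above.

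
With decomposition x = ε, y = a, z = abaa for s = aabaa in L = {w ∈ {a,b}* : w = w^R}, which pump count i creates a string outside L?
i = 0

xy⁰z = ε · ε · abaa = abaa; abaa reversed is aaba ≠ abaa, so it is not a palindrome and is not in L.
(Other choices also work, e.g. i = 2, 3; only i = 1 is guaranteed to stay in L since xy¹z = s.)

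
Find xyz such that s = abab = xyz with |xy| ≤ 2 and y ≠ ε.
x = '', y = 'a', z = 'bab'

For s = abab and p = 2, one valid decomposition is:
- x = '' (length 0)
- y = 'a' (length 1)
- z = 'bab' (length 3)

Verification:
- xyz = '' + 'a' + 'bab' = abab ✓
- |xy| = 1 ≤ 2 ✓
- |y| = 1 > 0 ✓

All pumping lemma constraints are satisfied.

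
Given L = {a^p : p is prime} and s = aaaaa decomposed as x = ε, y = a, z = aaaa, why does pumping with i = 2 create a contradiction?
xy²z = aaaaaa ∉ L

Pumping with i = 2 replaces y = a by y² = aa:
- Original: s = xyz = aaaaa; aaaaa has length 5, which is prime, so it is in L
- Pumped: xy²z = ε · aa · aaaa = aaaaaa
- aaaaaa has length 6 = 2 × 3, which is not prime, so it is not in L

The pumping lemma would require xy²z ∈ L, so this decomposition yields a contradiction.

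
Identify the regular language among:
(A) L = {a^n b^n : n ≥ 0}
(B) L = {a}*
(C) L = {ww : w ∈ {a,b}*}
(B) {a}*

(B) L = {a}* is regular.

This can be recognized by a finite automaton (DFA/NFA).
Regular expressions like {a}* define regular languages.

The other choices are not regular:
- {ww : w ∈ {a,b}*}: After pumping, the two halves no longer match
- {a^n b^n : n ≥ 0}: After pumping, the number of a's and b's become unequal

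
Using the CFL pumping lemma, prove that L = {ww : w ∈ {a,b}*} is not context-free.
Assume for contradiction that L is context-free, and let p ≥ 1 be the pumping length given by the pumping lemma for CFLs.
Choose s = a^p b^p a^p b^p. Then s ∈ L (take w = a^p b^p) and |s| = 4p ≥ p.
By the CFL pumping lemma, s = uvxyz for some u, v, x, y, z with |vxy| ≤ p, |vy| ≥ 1, and uv^i xy^i z ∈ L for every i ≥ 0.

Write s as four blocks A₁ B₁ A₂ B₂ with A₁ = A₂ = a^p and B₁ = B₂ = b^p. Since |vxy| ≤ p, the window vxy lies inside at most two adjacent blocks. Take i = 0 and let t = uxz, so |t| = 4p − |vy| with 1 ≤ |vy| ≤ p. If |t| is odd, t ∉ L immediately, so assume |vy| is even (hence |vy| ≥ 2) and |t|/2 = 2p − |vy|/2, which satisfies p ≤ |t|/2 ≤ 2p − 1.

Case 1 (vxy inside A₁B₁): t = a^(p−j) b^(p−l) a^p b^p with j + l = |vy|. The second half of t has length < 2p, so it is a suffix of the trailing a^p b^p and ends in b; the first half is a^(p−j) b^(p−l) a^((j+l)/2), which ends in a because (j+l)/2 ≥ 1. The halves differ, so t ∉ L.

Case 2 (vxy inside B₁A₂, straddling the middle): t = a^p b^(p−j) a^(p−l) b^p with j + l = |vy|. If t = ww, then w is a prefix of t of length ≥ p, so w begins with a^p; and w is a suffix of t of length ≥ p, so w ends with b^p. That forces |w| ≥ 2p, contradicting |w| = |t|/2 ≤ 2p − 1. So t ∉ L.

Case 3 (vxy inside A₂B₂): t = a^p b^p a^(p−j) b^(p−l) with j + l = |vy|. The first half of t is a prefix of a^p b^p, so it begins with a; the second half is b^((j+l)/2) a^(p−j) b^(p−l), which begins with b. The halves differ, so t ∉ L.

In every case uv⁰xy⁰z = uxz ∉ L.

This contradicts the CFL pumping lemma, which requires uv^i xy^i z ∈ L for all i ≥ 0.
Hence L = {ww : w ∈ {a,b}*} is not context-free. ∎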